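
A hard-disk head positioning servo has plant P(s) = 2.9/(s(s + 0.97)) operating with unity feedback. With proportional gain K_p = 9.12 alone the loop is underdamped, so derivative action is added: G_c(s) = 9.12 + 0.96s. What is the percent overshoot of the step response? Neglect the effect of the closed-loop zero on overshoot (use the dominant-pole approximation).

29.2%

Forward path: (9.12 + 0.96s)·2.9/(s(s+0.97)). The closed-loop characteristic equation is s² + (0.97 + 2.9·0.96)s + 2.9·9.12 = 0.
That is s² + 3.754s + 26.45 = 0, so ω_n = 5.143 rad/s and ζ = 3.754/(2·5.143) = 0.365.
%OS = 100·exp(−πζ/√(1−ζ²)) = 29.2%.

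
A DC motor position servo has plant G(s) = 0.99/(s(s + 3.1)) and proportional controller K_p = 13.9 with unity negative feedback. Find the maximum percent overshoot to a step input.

23.6%

From 1 + K_pG(s) = 0: s² + 3.1s + 13.76 = 0 ⇒ ω_n = 3.71, ζ = 0.4178.
%OS = 100·exp(−πζ/√(1−ζ²)) = 100·exp(−π·0.4178/√0.8254) = 23.6%.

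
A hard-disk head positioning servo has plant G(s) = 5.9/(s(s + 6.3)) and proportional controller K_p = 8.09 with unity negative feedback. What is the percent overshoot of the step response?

The closed-loop denominator s² + 6.3s + 47.73 gives ω_n = √47.73 = 6.909 and ζ = 6.3/(2ω_n) = 0.4559.
%OS = 100·exp(−πζ/√(1−ζ²)) = 100·exp(−π·0.4559/√0.7921) = 20%.

20%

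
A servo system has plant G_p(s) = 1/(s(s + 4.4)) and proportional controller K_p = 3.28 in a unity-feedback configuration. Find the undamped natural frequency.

The closed-loop denominator is s(s+4.4) + 3.28·1 = s² + 4.4s + 3.28.
Matching s² + 2ζω_n s + ω_n²: ω_n = √3.28 = 1.811 rad/s and 2ζω_n = 4.4, so ζ = 4.4/(2·1.811) = 1.21.

ω_n = 1.81 rad/s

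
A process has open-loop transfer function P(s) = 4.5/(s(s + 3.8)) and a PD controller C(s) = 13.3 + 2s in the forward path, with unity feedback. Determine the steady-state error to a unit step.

The open loop C(s)P(s) has a pole at the origin (type 1), so the static position error constant is infinite and e_ss = 1/(1+∞) = 0.

0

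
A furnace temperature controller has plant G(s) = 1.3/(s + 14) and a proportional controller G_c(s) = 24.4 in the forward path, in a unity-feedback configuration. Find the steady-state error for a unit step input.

The loop is type 0. Static position error constant K_pos = G_c(0)·G(0) = 24.4·0.09286 = 2.266.
Steady-state error to a unit step: e_ss = 1/(1+K_pos) = 1/3.266 = 0.306.

0.306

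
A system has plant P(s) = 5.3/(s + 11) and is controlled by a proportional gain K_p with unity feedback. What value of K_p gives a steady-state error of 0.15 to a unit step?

For a type-0 loop with proportional control, e_ss = 1/(1 + K_p·P(0)).
P(0) = 0.4818. Require 1/(1 + K_p·0.4818) = 0.15, so 1 + 0.4818·K_p = 6.667.
K_p = (6.667 − 1)/0.4818 = 11.8.

K_p = 11.8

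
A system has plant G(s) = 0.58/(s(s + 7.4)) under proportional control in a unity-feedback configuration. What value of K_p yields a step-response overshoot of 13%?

From %OS = 100·exp(−πζ/√(1−ζ²)) = 13%, ζ = −ln(0.13)/√(π²+ln²(0.13)) = 0.5446.
Characteristic equation s² + 7.4s + 0.58K_p = 0 gives ζ = 7.4/(2√(0.58K_p)).
Setting ζ = 0.5446: √(0.58K_p) = 7.4/(2·0.5446) = 6.793, so K_p = 46.15/0.58 = 79.6.

K_p = 79.6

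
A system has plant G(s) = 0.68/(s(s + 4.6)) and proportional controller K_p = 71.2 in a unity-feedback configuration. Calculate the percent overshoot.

33.3%

Closed-loop characteristic equation: s² + 4.6s + 48.42 = 0, so ω_n = 6.958 rad/s and ζ = 4.6/(2·6.958) = 0.3305.
%OS = 100·exp(−πζ/√(1−ζ²)) = 100·exp(−π·0.3305/√0.8907) = 33.3%.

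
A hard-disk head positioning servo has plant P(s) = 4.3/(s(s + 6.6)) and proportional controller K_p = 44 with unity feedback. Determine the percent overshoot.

The closed-loop denominator s² + 6.6s + 189.2 gives ω_n = √189.2 = 13.75 and ζ = 6.6/(2ω_n) = 0.2399.
%OS = 100·exp(−πζ/√(1−ζ²)) = 100·exp(−π·0.2399/√0.9424) = 46%.

46%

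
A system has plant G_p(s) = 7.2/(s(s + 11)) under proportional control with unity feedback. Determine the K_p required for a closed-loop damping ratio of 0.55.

K_p = 13.9

Closed-loop characteristic equation: s² + 11s + K_p·7.2 = 0.
So ω_n = √(7.2K_p) and 2ζω_n = 11, giving ζ = 11/(2√(7.2K_p)).
Setting ζ = 0.55: √(7.2K_p) = 11/(2·0.55) = 10, so K_p = 100/7.2 = 13.9.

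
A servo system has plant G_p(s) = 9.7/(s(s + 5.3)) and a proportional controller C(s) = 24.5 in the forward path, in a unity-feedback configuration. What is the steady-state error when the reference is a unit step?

0

The open loop C(s)G_p(s) has a pole at the origin (type 1), so the static position error constant is infinite and e_ss = 1/(1+∞) = 0.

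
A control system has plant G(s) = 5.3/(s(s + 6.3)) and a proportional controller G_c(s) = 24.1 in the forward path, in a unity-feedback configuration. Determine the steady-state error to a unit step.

0

The open loop G_c(s)G(s) has a pole at the origin (type 1), so the static position error constant is infinite and e_ss = 1/(1+∞) = 0.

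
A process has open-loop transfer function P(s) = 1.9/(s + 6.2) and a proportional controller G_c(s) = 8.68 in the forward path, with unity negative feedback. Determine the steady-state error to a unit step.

0.273

The loop is type 0. Static position error constant K_pos = G_c(0)·P(0) = 8.68·0.3065 = 2.66.
Steady-state error to a unit step: e_ss = 1/(1+K_pos) = 1/3.66 = 0.273.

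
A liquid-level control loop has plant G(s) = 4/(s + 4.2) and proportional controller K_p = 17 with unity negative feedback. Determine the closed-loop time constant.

Closed-loop transfer function: T(s) = K_p·G(s)/(1 + K_p·G(s)) = 68/(s + 4.2 + 68) = 68/(s + 72.2).
Time constant τ = 1/72.2 = 0.0139 s.

τ = 0.0139 s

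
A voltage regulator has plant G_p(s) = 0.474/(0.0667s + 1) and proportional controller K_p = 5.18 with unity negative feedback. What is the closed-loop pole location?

Closed loop: T(s) = K_p·G_p/(1+K_p·G_p) = 2.455/(0.0667s + 1 + 2.455), with pole at s = −(1 + 2.455)/0.0667 = −51.8.

s = -51.8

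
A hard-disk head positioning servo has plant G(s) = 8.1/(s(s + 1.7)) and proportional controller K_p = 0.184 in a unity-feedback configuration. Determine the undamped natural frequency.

ω_n = 1.22 rad/s

The closed-loop denominator is s(s+1.7) + 0.184·8.1 = s² + 1.7s + 1.49.
So ω_n² = 1.49 ⇒ ω_n = 1.221 rad/s, and ζ = 1.7/(2ω_n) = 0.696.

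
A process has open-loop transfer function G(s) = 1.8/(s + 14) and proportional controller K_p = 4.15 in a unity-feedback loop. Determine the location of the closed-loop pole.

Closed-loop transfer function: T(s) = K_p·G(s)/(1 + K_p·G(s)) = 7.47/(s + 14 + 7.47) = 7.47/(s + 21.47).
The closed-loop pole is at s = −21.47.

s = -21.47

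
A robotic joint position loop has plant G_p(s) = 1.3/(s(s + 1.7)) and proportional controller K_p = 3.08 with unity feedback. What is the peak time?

From 1 + K_pG_p(s) = 0: s² + 1.7s + 4.004 = 0 ⇒ ω_n = 2.001, ζ = 0.4248.
Damped frequency ω_d = ω_n√(1−ζ²) = 1.811 rad/s, so peak time T_p = π/ω_d = 1.73 s.

T_p = 1.73 s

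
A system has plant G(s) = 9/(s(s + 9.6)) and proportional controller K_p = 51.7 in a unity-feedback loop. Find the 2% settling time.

T_s ≈ 0.833 s

From 1 + K_pG(s) = 0: s² + 9.6s + 465.3 = 0 ⇒ ω_n = 21.57, ζ = 0.2225.
2% settling time T_s ≈ 4/(ζω_n) = 4/4.8 = 0.833 s.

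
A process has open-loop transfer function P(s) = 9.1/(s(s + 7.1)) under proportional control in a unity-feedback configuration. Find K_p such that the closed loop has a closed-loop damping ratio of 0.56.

K_p = 4.42

Closed-loop characteristic equation: s² + 7.1s + K_p·9.1 = 0.
So ω_n = √(9.1K_p) and 2ζω_n = 7.1, giving ζ = 7.1/(2√(9.1K_p)).
Setting ζ = 0.56: √(9.1K_p) = 7.1/(2·0.56) = 6.339, so K_p = 40.19/9.1 = 4.42.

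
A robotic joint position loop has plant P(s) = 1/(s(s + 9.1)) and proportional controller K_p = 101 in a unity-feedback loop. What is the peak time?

Closed-loop characteristic equation: s² + 9.1s + 101 = 0, so ω_n = 10.05 rad/s and ζ = 9.1/(2·10.05) = 0.4527.
Damped frequency ω_d = ω_n√(1−ζ²) = 8.961 rad/s, so peak time T_p = π/ω_d = 0.351 s.

T_p = 0.351 s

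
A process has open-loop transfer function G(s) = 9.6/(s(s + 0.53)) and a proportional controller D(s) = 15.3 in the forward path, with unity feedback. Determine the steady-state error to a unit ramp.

0.00361

The loop has one pole at the origin (type 1). Velocity error constant K_v = lim_{s→0} s·D(s)G(s) = 15.3·9.6/0.53 = 277.1.
Steady-state error to a unit ramp: e_ss = 1/K_v = 0.00361.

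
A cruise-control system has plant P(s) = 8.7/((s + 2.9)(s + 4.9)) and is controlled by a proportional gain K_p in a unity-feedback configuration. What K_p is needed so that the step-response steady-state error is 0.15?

K_p = 9.26

The loop is type 0, so e_ss(step) = 1/(1 + K_pos) with K_pos = K_p·P(0).
P(0) = 0.6122. Require 1/(1 + K_p·0.6122) = 0.15, so 1 + 0.6122·K_p = 6.667.
K_p = (6.667 − 1)/0.6122 = 9.26.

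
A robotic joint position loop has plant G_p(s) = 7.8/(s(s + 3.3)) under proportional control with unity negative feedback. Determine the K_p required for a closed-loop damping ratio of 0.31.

Closed-loop characteristic equation: s² + 3.3s + K_p·7.8 = 0.
So ω_n = √(7.8K_p) and 2ζω_n = 3.3, giving ζ = 3.3/(2√(7.8K_p)).
Setting ζ = 0.31: √(7.8K_p) = 3.3/(2·0.31) = 5.323, so K_p = 28.33/7.8 = 3.63.

K_p = 3.63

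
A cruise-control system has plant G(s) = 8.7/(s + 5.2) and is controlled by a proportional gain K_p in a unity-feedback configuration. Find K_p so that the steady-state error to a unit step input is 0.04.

Steady-state error for a unit step on this type-0 loop is 1/(1 + K_p·G(0)).
G(0) = 1.673. Require 1/(1 + K_p·1.673) = 0.04, so 1 + 1.673·K_p = 25.
K_p = (25 − 1)/1.673 = 14.3.

K_p = 14.3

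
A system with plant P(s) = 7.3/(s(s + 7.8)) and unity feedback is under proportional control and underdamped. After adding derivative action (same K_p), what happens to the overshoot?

The derivative term adds K·K_d to the s-coefficient of the characteristic equation, raising 2ζω_n while ω_n is unchanged; ζ increases, so overshoot decreases.

decrease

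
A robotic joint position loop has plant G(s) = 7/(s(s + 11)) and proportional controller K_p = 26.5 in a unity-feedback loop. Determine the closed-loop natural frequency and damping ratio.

ω_n = 13.6 rad/s, ζ = 0.404

With unity feedback the closed-loop characteristic equation is s² + 11s + 26.5·7 = s² + 11s + 185.5 = 0.
Matching s² + 2ζω_n s + ω_n²: ω_n = √185.5 = 13.62 rad/s and 2ζω_n = 11, so ζ = 11/(2·13.62) = 0.404.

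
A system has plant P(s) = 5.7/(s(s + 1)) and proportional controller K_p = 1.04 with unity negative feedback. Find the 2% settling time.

The closed-loop denominator s² + 1s + 5.928 gives ω_n = √5.928 = 2.435 and ζ = 1/(2ω_n) = 0.2054.
2% settling time T_s ≈ 4/(ζω_n) = 4/0.5 = 8 s.

T_s ≈ 8 s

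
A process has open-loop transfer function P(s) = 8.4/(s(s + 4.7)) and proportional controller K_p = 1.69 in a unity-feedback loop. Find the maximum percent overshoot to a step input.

8.15%

From 1 + K_pP(s) = 0: s² + 4.7s + 14.2 = 0 ⇒ ω_n = 3.768, ζ = 0.6237.
%OS = 100·exp(−πζ/√(1−ζ²)) = 100·exp(−π·0.6237/√0.611) = 8.15%.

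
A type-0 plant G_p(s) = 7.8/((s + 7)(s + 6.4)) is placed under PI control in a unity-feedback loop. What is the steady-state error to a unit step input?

0

The PI controller's integrator makes the forward path type 1, so e_ss to a step is zero.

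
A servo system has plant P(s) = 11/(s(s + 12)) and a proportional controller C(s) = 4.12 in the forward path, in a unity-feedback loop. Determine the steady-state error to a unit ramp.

The loop has one pole at the origin (type 1). Velocity error constant K_v = lim_{s→0} s·C(s)P(s) = 4.12·11/12 = 3.777.
Steady-state error to a unit ramp: e_ss = 1/K_v = 0.265.

0.265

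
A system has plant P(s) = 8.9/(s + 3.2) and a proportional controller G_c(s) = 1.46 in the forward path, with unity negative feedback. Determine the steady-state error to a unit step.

0.198

The loop is type 0. Static position error constant K_pos = G_c(0)·P(0) = 1.46·2.781 = 4.061.
Steady-state error to a unit step: e_ss = 1/(1+K_pos) = 1/5.061 = 0.198.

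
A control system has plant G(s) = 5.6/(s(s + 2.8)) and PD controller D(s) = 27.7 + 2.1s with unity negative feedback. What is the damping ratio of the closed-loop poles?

ζ = 0.585

Forward path: (27.7 + 2.1s)·5.6/(s(s+2.8)). The closed-loop characteristic equation is s² + (2.8 + 5.6·2.1)s + 5.6·27.7 = 0.
That is s² + 14.56s + 155.1 = 0, so ω_n = 12.45 rad/s and ζ = 14.56/(2·12.45) = 0.5845.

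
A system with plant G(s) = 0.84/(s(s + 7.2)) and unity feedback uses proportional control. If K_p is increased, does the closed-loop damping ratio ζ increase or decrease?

decrease

ζ = 7.2/(2√(0.84K_p)); increasing K_p raises the denominator, so ζ falls.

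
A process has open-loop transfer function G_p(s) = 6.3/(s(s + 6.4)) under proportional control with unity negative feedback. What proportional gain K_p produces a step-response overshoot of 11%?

K_p = 4.92

From %OS = 100·exp(−πζ/√(1−ζ²)) = 11%, ζ = −ln(0.11)/√(π²+ln²(0.11)) = 0.5749.
Characteristic equation s² + 6.4s + 6.3K_p = 0 gives ζ = 6.4/(2√(6.3K_p)).
Setting ζ = 0.5749: √(6.3K_p) = 6.4/(2·0.5749) = 5.566, so K_p = 30.98/6.3 = 4.92.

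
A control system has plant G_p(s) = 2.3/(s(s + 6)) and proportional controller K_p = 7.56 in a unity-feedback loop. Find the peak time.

T_p = 1.08 s

The closed-loop denominator s² + 6s + 17.39 gives ω_n = √17.39 = 4.17 and ζ = 6/(2ω_n) = 0.7194.
Damped frequency ω_d = ω_n√(1−ζ²) = 2.896 rad/s, so peak time T_p = π/ω_d = 1.08 s.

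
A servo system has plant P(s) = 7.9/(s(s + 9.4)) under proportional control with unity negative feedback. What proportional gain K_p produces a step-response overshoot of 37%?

K_p = 30.7

From %OS = 100·exp(−πζ/√(1−ζ²)) = 37%, ζ = −ln(0.37)/√(π²+ln²(0.37)) = 0.3017.
Characteristic equation s² + 9.4s + 7.9K_p = 0 gives ζ = 9.4/(2√(7.9K_p)).
Setting ζ = 0.3017: √(7.9K_p) = 9.4/(2·0.3017) = 15.58, so K_p = 242.6/7.9 = 30.7.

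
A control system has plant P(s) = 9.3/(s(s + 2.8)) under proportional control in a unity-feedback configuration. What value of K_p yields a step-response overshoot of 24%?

From %OS = 100·exp(−πζ/√(1−ζ²)) = 24%, ζ = −ln(0.24)/√(π²+ln²(0.24)) = 0.4136.
Characteristic equation s² + 2.8s + 9.3K_p = 0 gives ζ = 2.8/(2√(9.3K_p)).
Setting ζ = 0.4136: √(9.3K_p) = 2.8/(2·0.4136) = 3.385, so K_p = 11.46/9.3 = 1.23.

K_p = 1.23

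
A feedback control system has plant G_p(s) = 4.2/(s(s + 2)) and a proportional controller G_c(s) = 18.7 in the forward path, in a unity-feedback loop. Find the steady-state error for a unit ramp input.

The loop has one pole at the origin (type 1). Velocity error constant K_v = lim_{s→0} s·G_c(s)G_p(s) = 18.7·4.2/2 = 39.27.
Steady-state error to a unit ramp: e_ss = 1/K_v = 0.0255.

0.0255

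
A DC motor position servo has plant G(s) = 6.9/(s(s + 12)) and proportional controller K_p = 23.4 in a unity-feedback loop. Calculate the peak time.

T_p = 0.28 s

The closed-loop denominator s² + 12s + 161.5 gives ω_n = √161.5 = 12.71 and ζ = 12/(2ω_n) = 0.4722.
Damped frequency ω_d = ω_n√(1−ζ²) = 11.2 rad/s, so peak time T_p = π/ω_d = 0.28 s.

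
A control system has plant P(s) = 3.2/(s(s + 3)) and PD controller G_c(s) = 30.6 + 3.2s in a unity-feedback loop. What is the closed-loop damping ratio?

Forward path: (30.6 + 3.2s)·3.2/(s(s+3)). The closed-loop characteristic equation is s² + (3 + 3.2·3.2)s + 3.2·30.6 = 0.
That is s² + 13.24s + 97.92 = 0, so ω_n = 9.895 rad/s and ζ = 13.24/(2·9.895) = 0.669.

ζ = 0.669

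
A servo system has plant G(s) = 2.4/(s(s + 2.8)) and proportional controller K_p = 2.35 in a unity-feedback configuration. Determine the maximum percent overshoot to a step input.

10.1%

The closed-loop denominator s² + 2.8s + 5.64 gives ω_n = √5.64 = 2.375 and ζ = 2.8/(2ω_n) = 0.5895.
%OS = 100·exp(−πζ/√(1−ζ²)) = 100·exp(−π·0.5895/√0.6525) = 10.1%.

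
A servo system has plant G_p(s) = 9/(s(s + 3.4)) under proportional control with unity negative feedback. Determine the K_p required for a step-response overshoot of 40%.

K_p = 4.1

From %OS = 100·exp(−πζ/√(1−ζ²)) = 40%, ζ = −ln(0.4)/√(π²+ln²(0.4)) = 0.28.
Characteristic equation s² + 3.4s + 9K_p = 0 gives ζ = 3.4/(2√(9K_p)).
Setting ζ = 0.28: √(9K_p) = 3.4/(2·0.28) = 6.071, so K_p = 36.86/9 = 4.1.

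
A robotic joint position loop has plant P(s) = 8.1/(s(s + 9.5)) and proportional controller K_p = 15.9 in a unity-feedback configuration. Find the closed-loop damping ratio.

1 + K_p·P(s) = 0 gives s² + 9.5s + 128.8 = 0.
Matching s² + 2ζω_n s + ω_n²: ω_n = √128.8 = 11.35 rad/s and 2ζω_n = 9.5, so ζ = 9.5/(2·11.35) = 0.419.

ζ = 0.419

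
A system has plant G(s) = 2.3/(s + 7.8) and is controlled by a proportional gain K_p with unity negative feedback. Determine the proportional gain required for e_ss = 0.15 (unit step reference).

K_p = 19.2

Steady-state error for a unit step on this type-0 loop is 1/(1 + K_p·G(0)).
G(0) = 0.2949. Require 1/(1 + K_p·0.2949) = 0.15, so 1 + 0.2949·K_p = 6.667.
K_p = (6.667 − 1)/0.2949 = 19.2.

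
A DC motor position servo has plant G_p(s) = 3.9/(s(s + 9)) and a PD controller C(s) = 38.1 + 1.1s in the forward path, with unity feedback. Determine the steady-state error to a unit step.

0

The open loop C(s)G_p(s) has a pole at the origin (type 1), so the static position error constant is infinite and e_ss = 1/(1+∞) = 0.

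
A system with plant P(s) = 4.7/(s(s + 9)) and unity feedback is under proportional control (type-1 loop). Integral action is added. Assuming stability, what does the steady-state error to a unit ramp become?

0

The integrator raises the loop to type 2, so K_v → ∞ and e_ss to a ramp is zero.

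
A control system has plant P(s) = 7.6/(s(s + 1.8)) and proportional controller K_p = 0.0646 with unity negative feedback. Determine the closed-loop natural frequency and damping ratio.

1 + K_p·P(s) = 0 gives s² + 1.8s + 0.491 = 0.
Matching s² + 2ζω_n s + ω_n²: ω_n = √0.491 = 0.7007 rad/s and 2ζω_n = 1.8, so ζ = 1.8/(2·0.7007) = 1.28.

ω_n = 0.701 rad/s, ζ = 1.28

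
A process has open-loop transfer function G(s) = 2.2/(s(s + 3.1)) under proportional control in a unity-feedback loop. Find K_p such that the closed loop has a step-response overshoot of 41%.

K_p = 14.7

From %OS = 100·exp(−πζ/√(1−ζ²)) = 41%, ζ = −ln(0.41)/√(π²+ln²(0.41)) = 0.273.
Characteristic equation s² + 3.1s + 2.2K_p = 0 gives ζ = 3.1/(2√(2.2K_p)).
Setting ζ = 0.273: √(2.2K_p) = 3.1/(2·0.273) = 5.677, so K_p = 32.23/2.2 = 14.7.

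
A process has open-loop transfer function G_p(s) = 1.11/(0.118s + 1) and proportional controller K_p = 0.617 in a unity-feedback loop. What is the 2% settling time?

Closed loop: T(s) = K_p·G_p/(1+K_p·G_p) = 0.6849/(0.118s + 1 + 0.6849), with pole at s = −(1 + 0.6849)/0.118 = −14.28.
τ = 1/14.28 = 0.07004 s, so 2% settling time ≈ 4τ = 0.28 s.

T_s ≈ 0.28 s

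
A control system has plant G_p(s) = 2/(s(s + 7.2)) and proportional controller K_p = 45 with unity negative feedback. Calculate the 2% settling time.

T_s ≈ 1.11 s

The closed-loop denominator s² + 7.2s + 90 gives ω_n = √90 = 9.487 and ζ = 7.2/(2ω_n) = 0.3795.
2% settling time T_s ≈ 4/(ζω_n) = 4/3.6 = 1.11 s.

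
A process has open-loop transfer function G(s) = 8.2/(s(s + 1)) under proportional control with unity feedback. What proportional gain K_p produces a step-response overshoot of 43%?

From %OS = 100·exp(−πζ/√(1−ζ²)) = 43%, ζ = −ln(0.43)/√(π²+ln²(0.43)) = 0.2594.
Characteristic equation s² + 1s + 8.2K_p = 0 gives ζ = 1/(2√(8.2K_p)).
Setting ζ = 0.2594: √(8.2K_p) = 1/(2·0.2594) = 1.927, so K_p = 3.714/8.2 = 0.453.

K_p = 0.453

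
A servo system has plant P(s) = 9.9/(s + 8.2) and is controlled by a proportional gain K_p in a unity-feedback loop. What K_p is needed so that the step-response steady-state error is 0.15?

Steady-state error for a unit step on this type-0 loop is 1/(1 + K_p·P(0)).
P(0) = 1.207. Require 1/(1 + K_p·1.207) = 0.15, so 1 + 1.207·K_p = 6.667.
K_p = (6.667 − 1)/1.207 = 4.69.

K_p = 4.69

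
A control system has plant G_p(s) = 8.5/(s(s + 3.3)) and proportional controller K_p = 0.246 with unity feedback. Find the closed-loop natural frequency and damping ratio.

1 + K_p·G_p(s) = 0 gives s² + 3.3s + 2.091 = 0.
Matching s² + 2ζω_n s + ω_n²: ω_n = √2.091 = 1.446 rad/s and 2ζω_n = 3.3, so ζ = 3.3/(2·1.446) = 1.14.

ω_n = 1.45 rad/s, ζ = 1.14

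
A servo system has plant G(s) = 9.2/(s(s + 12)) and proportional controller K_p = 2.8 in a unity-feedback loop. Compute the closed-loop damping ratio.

1 + K_p·G(s) = 0 gives s² + 12s + 25.76 = 0.
So ω_n² = 25.76 ⇒ ω_n = 5.075 rad/s, and ζ = 12/(2ω_n) = 1.18.

ζ = 1.18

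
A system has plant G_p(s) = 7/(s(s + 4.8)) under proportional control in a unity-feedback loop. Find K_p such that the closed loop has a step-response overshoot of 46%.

From %OS = 100·exp(−πζ/√(1−ζ²)) = 46%, ζ = −ln(0.46)/√(π²+ln²(0.46)) = 0.24.
Characteristic equation s² + 4.8s + 7K_p = 0 gives ζ = 4.8/(2√(7K_p)).
Setting ζ = 0.24: √(7K_p) = 4.8/(2·0.24) = 10, so K_p = 100/7 = 14.3.

K_p = 14.3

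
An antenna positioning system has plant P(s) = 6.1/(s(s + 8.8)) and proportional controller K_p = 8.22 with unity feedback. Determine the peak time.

From 1 + K_pP(s) = 0: s² + 8.8s + 50.14 = 0 ⇒ ω_n = 7.081, ζ = 0.6214.
Damped frequency ω_d = ω_n√(1−ζ²) = 5.548 rad/s, so peak time T_p = π/ω_d = 0.566 s.

T_p = 0.566 s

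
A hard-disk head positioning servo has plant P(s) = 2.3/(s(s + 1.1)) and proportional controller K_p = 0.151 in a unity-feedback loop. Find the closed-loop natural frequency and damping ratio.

1 + K_p·P(s) = 0 gives s² + 1.1s + 0.3473 = 0.
Matching s² + 2ζω_n s + ω_n²: ω_n = √0.3473 = 0.5893 rad/s and 2ζω_n = 1.1, so ζ = 1.1/(2·0.5893) = 0.933.

ω_n = 0.589 rad/s, ζ = 0.933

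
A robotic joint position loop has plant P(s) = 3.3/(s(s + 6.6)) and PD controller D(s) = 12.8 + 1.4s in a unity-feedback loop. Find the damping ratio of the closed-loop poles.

Forward path: (12.8 + 1.4s)·3.3/(s(s+6.6)). The closed-loop characteristic equation is s² + (6.6 + 3.3·1.4)s + 3.3·12.8 = 0.
That is s² + 11.22s + 42.24 = 0, so ω_n = 6.499 rad/s and ζ = 11.22/(2·6.499) = 0.8632.

ζ = 0.863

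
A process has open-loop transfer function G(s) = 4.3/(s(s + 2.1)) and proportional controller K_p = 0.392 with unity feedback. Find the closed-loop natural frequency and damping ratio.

With unity feedback the closed-loop characteristic equation is s² + 2.1s + 0.392·4.3 = s² + 2.1s + 1.686 = 0.
So ω_n² = 1.686 ⇒ ω_n = 1.298 rad/s, and ζ = 2.1/(2ω_n) = 0.809.

ω_n = 1.3 rad/s, ζ = 0.809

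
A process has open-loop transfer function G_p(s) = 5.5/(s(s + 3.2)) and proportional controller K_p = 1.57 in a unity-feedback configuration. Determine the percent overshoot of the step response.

13%

Closed-loop characteristic equation: s² + 3.2s + 8.635 = 0, so ω_n = 2.939 rad/s and ζ = 3.2/(2·2.939) = 0.5445.
%OS = 100·exp(−πζ/√(1−ζ²)) = 100·exp(−π·0.5445/√0.7035) = 13%.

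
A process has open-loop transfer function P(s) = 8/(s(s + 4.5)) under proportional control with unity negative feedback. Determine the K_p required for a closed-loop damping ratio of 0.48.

Closed-loop characteristic equation: s² + 4.5s + K_p·8 = 0.
So ω_n = √(8K_p) and 2ζω_n = 4.5, giving ζ = 4.5/(2√(8K_p)).
Setting ζ = 0.48: √(8K_p) = 4.5/(2·0.48) = 4.688, so K_p = 21.97/8 = 2.75.

K_p = 2.75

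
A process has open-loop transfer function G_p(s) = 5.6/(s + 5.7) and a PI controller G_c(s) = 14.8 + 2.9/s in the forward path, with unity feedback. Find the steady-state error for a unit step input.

The open loop G_c(s)G_p(s) has a pole at the origin (type 1), so the static position error constant is infinite and e_ss = 1/(1+∞) = 0.

0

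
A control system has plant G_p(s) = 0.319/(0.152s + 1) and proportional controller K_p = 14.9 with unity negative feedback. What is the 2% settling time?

Closed loop: T(s) = K_p·G_p/(1+K_p·G_p) = 4.753/(0.152s + 1 + 4.753), with pole at s = −(1 + 4.753)/0.152 = −37.85.
τ = 1/37.85 = 0.02642 s, so 2% settling time ≈ 4τ = 0.106 s.

T_s ≈ 0.106 s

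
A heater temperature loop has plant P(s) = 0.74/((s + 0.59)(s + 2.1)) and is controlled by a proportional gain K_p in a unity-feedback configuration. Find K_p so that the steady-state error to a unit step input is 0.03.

Steady-state error for a unit step on this type-0 loop is 1/(1 + K_p·P(0)).
P(0) = 0.5973. Require 1/(1 + K_p·0.5973) = 0.03, so 1 + 0.5973·K_p = 33.33.
K_p = (33.33 − 1)/0.5973 = 54.1.

K_p = 54.1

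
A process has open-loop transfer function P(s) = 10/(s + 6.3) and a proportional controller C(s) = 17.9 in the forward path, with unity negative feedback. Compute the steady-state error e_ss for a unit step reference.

The loop is type 0. Static position error constant K_pos = C(0)·P(0) = 17.9·1.587 = 28.41.
Steady-state error to a unit step: e_ss = 1/(1+K_pos) = 1/29.41 = 0.034.

0.034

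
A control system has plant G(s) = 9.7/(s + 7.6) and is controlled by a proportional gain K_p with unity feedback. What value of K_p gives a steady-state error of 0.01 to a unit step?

Steady-state error for a unit step on this type-0 loop is 1/(1 + K_p·G(0)).
G(0) = 1.276. Require 1/(1 + K_p·1.276) = 0.01, so 1 + 1.276·K_p = 100.
K_p = (100 − 1)/1.276 = 77.6.

K_p = 77.6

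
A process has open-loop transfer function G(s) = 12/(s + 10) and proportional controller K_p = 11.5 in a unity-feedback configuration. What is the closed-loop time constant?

τ = 0.00676 s

Closed-loop transfer function: T(s) = K_p·G(s)/(1 + K_p·G(s)) = 138/(s + 10 + 138) = 138/(s + 148).
Time constant τ = 1/148 = 0.00676 s.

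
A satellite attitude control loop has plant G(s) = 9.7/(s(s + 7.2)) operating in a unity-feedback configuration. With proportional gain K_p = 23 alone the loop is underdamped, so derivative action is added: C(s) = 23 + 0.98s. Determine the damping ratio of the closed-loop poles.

ζ = 0.559

Forward path: (23 + 0.98s)·9.7/(s(s+7.2)). The closed-loop characteristic equation is s² + (7.2 + 9.7·0.98)s + 9.7·23 = 0.
That is s² + 16.71s + 223.1 = 0, so ω_n = 14.94 rad/s and ζ = 16.71/(2·14.94) = 0.5592.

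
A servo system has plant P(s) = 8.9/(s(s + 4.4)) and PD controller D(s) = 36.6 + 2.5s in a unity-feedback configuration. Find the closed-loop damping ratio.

ζ = 0.738

Forward path: (36.6 + 2.5s)·8.9/(s(s+4.4)). The closed-loop characteristic equation is s² + (4.4 + 8.9·2.5)s + 8.9·36.6 = 0.
That is s² + 26.65s + 325.7 = 0, so ω_n = 18.05 rad/s and ζ = 26.65/(2·18.05) = 0.7383.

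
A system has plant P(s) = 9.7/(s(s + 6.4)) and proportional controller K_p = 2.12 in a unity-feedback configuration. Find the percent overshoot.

From 1 + K_pP(s) = 0: s² + 6.4s + 20.56 = 0 ⇒ ω_n = 4.535, ζ = 0.7057.
%OS = 100·exp(−πζ/√(1−ζ²)) = 100·exp(−π·0.7057/√0.502) = 4.38%.

4.38%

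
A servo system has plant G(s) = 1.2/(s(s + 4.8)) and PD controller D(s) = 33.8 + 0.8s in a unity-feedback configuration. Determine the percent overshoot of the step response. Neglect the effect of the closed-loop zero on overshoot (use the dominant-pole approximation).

20.3%

Forward path: (33.8 + 0.8s)·1.2/(s(s+4.8)). The closed-loop characteristic equation is s² + (4.8 + 1.2·0.8)s + 1.2·33.8 = 0.
That is s² + 5.76s + 40.56 = 0, so ω_n = 6.369 rad/s and ζ = 5.76/(2·6.369) = 0.4522.
%OS = 100·exp(−πζ/√(1−ζ²)) = 20.3%.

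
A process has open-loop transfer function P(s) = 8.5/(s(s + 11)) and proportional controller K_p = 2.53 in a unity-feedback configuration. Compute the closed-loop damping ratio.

With unity feedback the closed-loop characteristic equation is s² + 11s + 2.53·8.5 = s² + 11s + 21.5 = 0.
Matching s² + 2ζω_n s + ω_n²: ω_n = √21.5 = 4.637 rad/s and 2ζω_n = 11, so ζ = 11/(2·4.637) = 1.19.

ζ = 1.19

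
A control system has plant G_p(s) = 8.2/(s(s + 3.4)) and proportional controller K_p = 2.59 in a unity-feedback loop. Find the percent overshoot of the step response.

28.7%

From 1 + K_pG_p(s) = 0: s² + 3.4s + 21.24 = 0 ⇒ ω_n = 4.608, ζ = 0.3689.
%OS = 100·exp(−πζ/√(1−ζ²)) = 100·exp(−π·0.3689/√0.8639) = 28.7%.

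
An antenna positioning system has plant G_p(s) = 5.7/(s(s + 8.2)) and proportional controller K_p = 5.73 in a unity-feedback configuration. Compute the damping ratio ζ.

ζ = 0.717

1 + K_p·G_p(s) = 0 gives s² + 8.2s + 32.66 = 0.
Matching s² + 2ζω_n s + ω_n²: ω_n = √32.66 = 5.715 rad/s and 2ζω_n = 8.2, so ζ = 8.2/(2·5.715) = 0.717.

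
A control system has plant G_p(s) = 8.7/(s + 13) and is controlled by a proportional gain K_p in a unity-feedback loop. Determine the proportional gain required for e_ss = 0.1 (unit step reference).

K_p = 13.4

The loop is type 0, so e_ss(step) = 1/(1 + K_pos) with K_pos = K_p·G_p(0).
G_p(0) = 0.6692. Require 1/(1 + K_p·0.6692) = 0.1, so 1 + 0.6692·K_p = 10.
K_p = (10 − 1)/0.6692 = 13.4.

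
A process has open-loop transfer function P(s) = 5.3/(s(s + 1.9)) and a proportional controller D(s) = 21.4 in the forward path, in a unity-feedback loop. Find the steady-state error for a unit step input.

The open loop D(s)P(s) has a pole at the origin (type 1), so the static position error constant is infinite and e_ss = 1/(1+∞) = 0.

0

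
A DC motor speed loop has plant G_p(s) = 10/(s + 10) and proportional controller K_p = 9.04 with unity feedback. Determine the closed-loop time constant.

τ = 0.00996 s

Closed-loop transfer function: T(s) = K_p·G_p(s)/(1 + K_p·G_p(s)) = 90.4/(s + 10 + 90.4) = 90.4/(s + 100.4).
Time constant τ = 1/100.4 = 0.00996 s.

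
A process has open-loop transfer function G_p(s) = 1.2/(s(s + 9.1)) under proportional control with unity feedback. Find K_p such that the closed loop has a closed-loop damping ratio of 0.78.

Closed-loop characteristic equation: s² + 9.1s + K_p·1.2 = 0.
So ω_n = √(1.2K_p) and 2ζω_n = 9.1, giving ζ = 9.1/(2√(1.2K_p)).
Setting ζ = 0.78: √(1.2K_p) = 9.1/(2·0.78) = 5.833, so K_p = 34.03/1.2 = 28.4.

K_p = 28.4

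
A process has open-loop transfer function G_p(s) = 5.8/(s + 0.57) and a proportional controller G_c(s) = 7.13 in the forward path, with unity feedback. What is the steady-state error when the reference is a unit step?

0.0136

The loop is type 0. Static position error constant K_pos = G_c(0)·G_p(0) = 7.13·10.18 = 72.55.
Steady-state error to a unit step: e_ss = 1/(1+K_pos) = 1/73.55 = 0.0136.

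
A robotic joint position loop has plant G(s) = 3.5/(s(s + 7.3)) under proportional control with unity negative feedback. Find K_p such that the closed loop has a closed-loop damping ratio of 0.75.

K_p = 6.77

Closed-loop characteristic equation: s² + 7.3s + K_p·3.5 = 0.
So ω_n = √(3.5K_p) and 2ζω_n = 7.3, giving ζ = 7.3/(2√(3.5K_p)).
Setting ζ = 0.75: √(3.5K_p) = 7.3/(2·0.75) = 4.867, so K_p = 23.68/3.5 = 6.77.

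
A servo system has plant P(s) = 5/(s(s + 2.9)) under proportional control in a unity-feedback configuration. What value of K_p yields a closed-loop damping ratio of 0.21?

Closed-loop characteristic equation: s² + 2.9s + K_p·5 = 0.
So ω_n = √(5K_p) and 2ζω_n = 2.9, giving ζ = 2.9/(2√(5K_p)).
Setting ζ = 0.21: √(5K_p) = 2.9/(2·0.21) = 6.905, so K_p = 47.68/5 = 9.54.

K_p = 9.54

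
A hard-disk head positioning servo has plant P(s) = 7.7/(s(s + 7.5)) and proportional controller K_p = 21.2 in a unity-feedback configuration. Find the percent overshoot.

38.1%

The closed-loop denominator s² + 7.5s + 163.2 gives ω_n = √163.2 = 12.78 and ζ = 7.5/(2ω_n) = 0.2935.
%OS = 100·exp(−πζ/√(1−ζ²)) = 100·exp(−π·0.2935/√0.9139) = 38.1%.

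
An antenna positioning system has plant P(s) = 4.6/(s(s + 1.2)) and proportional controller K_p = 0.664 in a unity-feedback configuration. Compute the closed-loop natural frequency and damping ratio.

ω_n = 1.75 rad/s, ζ = 0.343

1 + K_p·P(s) = 0 gives s² + 1.2s + 3.054 = 0.
So ω_n² = 3.054 ⇒ ω_n = 1.748 rad/s, and ζ = 1.2/(2ω_n) = 0.343.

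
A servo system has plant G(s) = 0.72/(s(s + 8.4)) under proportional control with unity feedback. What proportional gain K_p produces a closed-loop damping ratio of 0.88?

Closed-loop characteristic equation: s² + 8.4s + K_p·0.72 = 0.
So ω_n = √(0.72K_p) and 2ζω_n = 8.4, giving ζ = 8.4/(2√(0.72K_p)).
Setting ζ = 0.88: √(0.72K_p) = 8.4/(2·0.88) = 4.773, so K_p = 22.78/0.72 = 31.6.

K_p = 31.6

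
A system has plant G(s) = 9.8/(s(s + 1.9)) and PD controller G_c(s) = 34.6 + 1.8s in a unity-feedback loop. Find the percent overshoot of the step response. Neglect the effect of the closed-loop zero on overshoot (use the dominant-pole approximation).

14%

Forward path: (34.6 + 1.8s)·9.8/(s(s+1.9)). The closed-loop characteristic equation is s² + (1.9 + 9.8·1.8)s + 9.8·34.6 = 0.
That is s² + 19.54s + 339.1 = 0, so ω_n = 18.41 rad/s and ζ = 19.54/(2·18.41) = 0.5306.
%OS = 100·exp(−πζ/√(1−ζ²)) = 14%.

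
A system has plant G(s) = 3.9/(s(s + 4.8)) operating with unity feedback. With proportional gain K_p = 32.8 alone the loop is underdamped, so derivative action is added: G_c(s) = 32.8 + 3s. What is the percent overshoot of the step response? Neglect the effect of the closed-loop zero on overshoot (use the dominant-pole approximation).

3.51%

Forward path: (32.8 + 3s)·3.9/(s(s+4.8)). The closed-loop characteristic equation is s² + (4.8 + 3.9·3)s + 3.9·32.8 = 0.
That is s² + 16.5s + 127.9 = 0, so ω_n = 11.31 rad/s and ζ = 16.5/(2·11.31) = 0.7294.
%OS = 100·exp(−πζ/√(1−ζ²)) = 3.51%.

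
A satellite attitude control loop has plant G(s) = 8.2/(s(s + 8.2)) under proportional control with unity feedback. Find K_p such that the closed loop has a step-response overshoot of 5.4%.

From %OS = 100·exp(−πζ/√(1−ζ²)) = 5.4%, ζ = −ln(0.054)/√(π²+ln²(0.054)) = 0.6806.
Characteristic equation s² + 8.2s + 8.2K_p = 0 gives ζ = 8.2/(2√(8.2K_p)).
Setting ζ = 0.6806: √(8.2K_p) = 8.2/(2·0.6806) = 6.024, so K_p = 36.28/8.2 = 4.42.

K_p = 4.42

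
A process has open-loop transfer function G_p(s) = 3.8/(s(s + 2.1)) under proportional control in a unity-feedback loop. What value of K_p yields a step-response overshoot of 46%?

K_p = 5.04

From %OS = 100·exp(−πζ/√(1−ζ²)) = 46%, ζ = −ln(0.46)/√(π²+ln²(0.46)) = 0.24.
Characteristic equation s² + 2.1s + 3.8K_p = 0 gives ζ = 2.1/(2√(3.8K_p)).
Setting ζ = 0.24: √(3.8K_p) = 2.1/(2·0.24) = 4.376, so K_p = 19.15/3.8 = 5.04.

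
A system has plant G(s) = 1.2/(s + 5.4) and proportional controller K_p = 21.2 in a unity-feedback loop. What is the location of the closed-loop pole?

Closed-loop transfer function: T(s) = K_p·G(s)/(1 + K_p·G(s)) = 25.44/(s + 5.4 + 25.44) = 25.44/(s + 30.84).
The closed-loop pole is at s = −30.84.

s = -30.84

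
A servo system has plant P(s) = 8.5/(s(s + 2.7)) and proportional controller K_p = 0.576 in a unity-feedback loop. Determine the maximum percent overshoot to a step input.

8.9%

The closed-loop denominator s² + 2.7s + 4.896 gives ω_n = √4.896 = 2.213 and ζ = 2.7/(2ω_n) = 0.6101.
%OS = 100·exp(−πζ/√(1−ζ²)) = 100·exp(−π·0.6101/√0.6278) = 8.9%.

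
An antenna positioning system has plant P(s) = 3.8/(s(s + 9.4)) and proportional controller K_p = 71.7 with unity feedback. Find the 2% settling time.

T_s ≈ 0.851 s

From 1 + K_pP(s) = 0: s² + 9.4s + 272.5 = 0 ⇒ ω_n = 16.51, ζ = 0.2847.
2% settling time T_s ≈ 4/(ζω_n) = 4/4.7 = 0.851 s.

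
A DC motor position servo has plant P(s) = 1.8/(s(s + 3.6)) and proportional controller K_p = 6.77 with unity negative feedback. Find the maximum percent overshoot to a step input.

From 1 + K_pP(s) = 0: s² + 3.6s + 12.19 = 0 ⇒ ω_n = 3.491, ζ = 0.5156.
%OS = 100·exp(−πζ/√(1−ζ²)) = 100·exp(−π·0.5156/√0.7341) = 15.1%.

15.1%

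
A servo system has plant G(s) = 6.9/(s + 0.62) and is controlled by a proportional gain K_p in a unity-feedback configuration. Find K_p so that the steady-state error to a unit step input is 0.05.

For a type-0 loop with proportional control, e_ss = 1/(1 + K_p·G(0)).
G(0) = 11.13. Require 1/(1 + K_p·11.13) = 0.05, so 1 + 11.13·K_p = 20.
K_p = (20 − 1)/11.13 = 1.71.

K_p = 1.71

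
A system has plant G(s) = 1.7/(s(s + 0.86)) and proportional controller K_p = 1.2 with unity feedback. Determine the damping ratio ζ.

ζ = 0.301

With unity feedback the closed-loop characteristic equation is s² + 0.86s + 1.2·1.7 = s² + 0.86s + 2.04 = 0.
So ω_n² = 2.04 ⇒ ω_n = 1.428 rad/s, and ζ = 0.86/(2ω_n) = 0.301.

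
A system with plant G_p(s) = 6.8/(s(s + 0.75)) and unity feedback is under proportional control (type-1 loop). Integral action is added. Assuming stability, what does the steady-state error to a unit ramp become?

0

The integrator raises the loop to type 2, so K_v → ∞ and e_ss to a ramp is zero.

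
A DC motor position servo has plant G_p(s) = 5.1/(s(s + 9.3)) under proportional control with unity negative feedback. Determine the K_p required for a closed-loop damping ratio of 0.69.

Closed-loop characteristic equation: s² + 9.3s + K_p·5.1 = 0.
So ω_n = √(5.1K_p) and 2ζω_n = 9.3, giving ζ = 9.3/(2√(5.1K_p)).
Setting ζ = 0.69: √(5.1K_p) = 9.3/(2·0.69) = 6.739, so K_p = 45.42/5.1 = 8.91.

K_p = 8.91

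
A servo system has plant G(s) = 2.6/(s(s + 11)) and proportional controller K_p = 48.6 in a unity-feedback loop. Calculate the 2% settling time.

From 1 + K_pG(s) = 0: s² + 11s + 126.4 = 0 ⇒ ω_n = 11.24, ζ = 0.4893.
2% settling time T_s ≈ 4/(ζω_n) = 4/5.5 = 0.727 s.

T_s ≈ 0.727 s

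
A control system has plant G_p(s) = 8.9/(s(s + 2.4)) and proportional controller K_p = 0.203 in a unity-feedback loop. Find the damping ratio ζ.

The closed-loop denominator is s(s+2.4) + 0.203·8.9 = s² + 2.4s + 1.807.
So ω_n² = 1.807 ⇒ ω_n = 1.344 rad/s, and ζ = 2.4/(2ω_n) = 0.893.

ζ = 0.893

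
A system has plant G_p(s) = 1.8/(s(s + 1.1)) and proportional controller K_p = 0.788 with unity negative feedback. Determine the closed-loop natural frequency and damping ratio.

The closed-loop denominator is s(s+1.1) + 0.788·1.8 = s² + 1.1s + 1.418.
Matching s² + 2ζω_n s + ω_n²: ω_n = √1.418 = 1.191 rad/s and 2ζω_n = 1.1, so ζ = 1.1/(2·1.191) = 0.462.

ω_n = 1.19 rad/s, ζ = 0.462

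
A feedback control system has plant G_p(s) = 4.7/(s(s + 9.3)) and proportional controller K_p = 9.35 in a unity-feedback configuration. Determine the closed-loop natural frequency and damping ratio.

With unity feedback the closed-loop characteristic equation is s² + 9.3s + 9.35·4.7 = s² + 9.3s + 43.95 = 0.
So ω_n² = 43.95 ⇒ ω_n = 6.629 rad/s, and ζ = 9.3/(2ω_n) = 0.701.

ω_n = 6.63 rad/s, ζ = 0.701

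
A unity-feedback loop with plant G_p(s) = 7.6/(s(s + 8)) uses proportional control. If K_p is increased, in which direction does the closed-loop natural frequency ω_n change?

increase

ω_n = √(7.6·K_p), which grows with K_p.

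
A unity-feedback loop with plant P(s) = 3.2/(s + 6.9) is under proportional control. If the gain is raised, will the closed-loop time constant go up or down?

decrease

Closed-loop pole is at s = −(6.9+K_p·3.2); larger K_p moves it further left, so τ = 1/(6.9+K_p·3.2) decreases.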